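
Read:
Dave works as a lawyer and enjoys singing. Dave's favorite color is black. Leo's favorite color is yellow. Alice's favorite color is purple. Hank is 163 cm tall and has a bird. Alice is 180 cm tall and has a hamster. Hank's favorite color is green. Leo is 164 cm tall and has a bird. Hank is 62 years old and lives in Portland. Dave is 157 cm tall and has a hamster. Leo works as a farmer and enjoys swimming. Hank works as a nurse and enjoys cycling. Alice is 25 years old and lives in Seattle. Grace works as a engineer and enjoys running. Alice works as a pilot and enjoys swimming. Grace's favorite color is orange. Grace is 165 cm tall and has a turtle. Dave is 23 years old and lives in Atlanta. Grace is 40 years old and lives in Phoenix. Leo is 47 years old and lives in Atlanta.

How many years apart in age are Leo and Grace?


47 vs 40, diff = 7

7


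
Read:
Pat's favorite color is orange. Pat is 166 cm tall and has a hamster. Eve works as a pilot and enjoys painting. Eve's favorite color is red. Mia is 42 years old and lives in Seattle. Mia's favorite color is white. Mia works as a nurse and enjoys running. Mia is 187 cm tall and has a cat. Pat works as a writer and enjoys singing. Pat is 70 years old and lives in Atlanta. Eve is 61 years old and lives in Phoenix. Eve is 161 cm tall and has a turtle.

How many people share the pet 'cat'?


Count: 1

1


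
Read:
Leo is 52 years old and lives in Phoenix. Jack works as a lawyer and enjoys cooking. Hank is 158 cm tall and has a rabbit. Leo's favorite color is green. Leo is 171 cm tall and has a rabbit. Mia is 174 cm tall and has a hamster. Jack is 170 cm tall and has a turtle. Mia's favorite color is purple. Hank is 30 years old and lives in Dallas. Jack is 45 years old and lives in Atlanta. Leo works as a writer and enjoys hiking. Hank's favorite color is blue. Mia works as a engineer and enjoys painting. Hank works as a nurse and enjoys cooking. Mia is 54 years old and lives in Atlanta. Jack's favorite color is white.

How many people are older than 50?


Filter: 2

2


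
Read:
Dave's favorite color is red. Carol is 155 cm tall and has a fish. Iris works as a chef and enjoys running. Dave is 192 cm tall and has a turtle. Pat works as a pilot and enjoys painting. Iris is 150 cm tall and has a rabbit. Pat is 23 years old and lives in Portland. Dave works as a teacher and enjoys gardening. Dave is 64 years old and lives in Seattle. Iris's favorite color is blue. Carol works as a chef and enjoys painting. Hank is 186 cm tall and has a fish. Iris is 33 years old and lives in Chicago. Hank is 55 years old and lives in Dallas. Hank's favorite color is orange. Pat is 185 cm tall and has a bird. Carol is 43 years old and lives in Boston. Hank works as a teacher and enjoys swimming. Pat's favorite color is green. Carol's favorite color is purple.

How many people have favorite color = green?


Count: 1

1


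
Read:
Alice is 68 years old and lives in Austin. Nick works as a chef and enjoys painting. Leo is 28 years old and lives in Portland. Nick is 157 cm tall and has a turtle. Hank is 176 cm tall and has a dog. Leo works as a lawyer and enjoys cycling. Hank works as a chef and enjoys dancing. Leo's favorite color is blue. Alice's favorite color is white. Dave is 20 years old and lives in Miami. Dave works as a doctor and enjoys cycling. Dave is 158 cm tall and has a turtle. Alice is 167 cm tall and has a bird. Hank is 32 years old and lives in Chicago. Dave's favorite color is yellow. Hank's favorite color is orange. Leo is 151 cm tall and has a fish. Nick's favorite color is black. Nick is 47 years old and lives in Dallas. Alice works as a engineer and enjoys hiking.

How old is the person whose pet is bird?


Person with pet=bird is Alice, age 68

68


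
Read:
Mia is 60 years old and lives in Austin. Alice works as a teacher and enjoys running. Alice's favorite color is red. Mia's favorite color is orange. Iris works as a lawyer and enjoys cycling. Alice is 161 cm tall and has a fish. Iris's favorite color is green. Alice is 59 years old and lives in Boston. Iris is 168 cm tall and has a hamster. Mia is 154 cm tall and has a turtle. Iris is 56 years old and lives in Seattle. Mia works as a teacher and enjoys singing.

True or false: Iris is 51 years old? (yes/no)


Iris is actually 56. no

no


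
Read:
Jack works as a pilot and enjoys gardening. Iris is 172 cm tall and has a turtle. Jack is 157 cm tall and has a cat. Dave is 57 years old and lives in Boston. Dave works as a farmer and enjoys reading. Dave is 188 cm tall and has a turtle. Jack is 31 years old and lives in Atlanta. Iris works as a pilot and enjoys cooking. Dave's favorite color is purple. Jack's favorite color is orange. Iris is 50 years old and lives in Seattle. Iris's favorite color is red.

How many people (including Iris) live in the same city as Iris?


Iris lives in Seattle. Count = 1

1


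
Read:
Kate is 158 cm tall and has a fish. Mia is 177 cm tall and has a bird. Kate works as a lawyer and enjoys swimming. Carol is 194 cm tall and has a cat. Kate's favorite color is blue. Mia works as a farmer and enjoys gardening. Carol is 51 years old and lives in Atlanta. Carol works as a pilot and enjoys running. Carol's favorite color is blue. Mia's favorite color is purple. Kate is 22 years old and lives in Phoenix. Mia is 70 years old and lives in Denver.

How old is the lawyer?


The lawyer is Kate, age 22

22


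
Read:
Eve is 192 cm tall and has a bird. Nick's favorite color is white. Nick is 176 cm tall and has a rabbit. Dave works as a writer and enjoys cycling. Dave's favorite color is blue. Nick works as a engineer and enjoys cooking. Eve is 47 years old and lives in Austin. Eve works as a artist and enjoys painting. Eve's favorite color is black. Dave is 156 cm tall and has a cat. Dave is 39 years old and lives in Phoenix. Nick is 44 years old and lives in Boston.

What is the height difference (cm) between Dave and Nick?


|156 - 176| = 20

20


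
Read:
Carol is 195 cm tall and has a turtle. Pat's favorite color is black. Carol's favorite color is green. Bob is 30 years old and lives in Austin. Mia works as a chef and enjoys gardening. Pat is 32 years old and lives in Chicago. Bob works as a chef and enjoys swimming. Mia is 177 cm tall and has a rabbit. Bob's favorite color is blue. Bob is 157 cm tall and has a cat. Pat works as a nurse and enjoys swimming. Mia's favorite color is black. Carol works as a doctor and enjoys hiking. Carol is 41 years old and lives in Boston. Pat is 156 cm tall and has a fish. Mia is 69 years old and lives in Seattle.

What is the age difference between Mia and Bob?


|69 - 30| = 39

39


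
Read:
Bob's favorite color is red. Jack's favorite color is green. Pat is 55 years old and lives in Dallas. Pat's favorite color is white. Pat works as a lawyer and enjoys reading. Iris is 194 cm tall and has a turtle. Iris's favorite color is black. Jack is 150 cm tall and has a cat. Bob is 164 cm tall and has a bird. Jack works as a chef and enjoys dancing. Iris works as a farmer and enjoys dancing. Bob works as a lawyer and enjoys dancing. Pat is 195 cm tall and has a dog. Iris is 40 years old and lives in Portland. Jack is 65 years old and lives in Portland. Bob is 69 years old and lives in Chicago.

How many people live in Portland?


Count in Portland: 2

2


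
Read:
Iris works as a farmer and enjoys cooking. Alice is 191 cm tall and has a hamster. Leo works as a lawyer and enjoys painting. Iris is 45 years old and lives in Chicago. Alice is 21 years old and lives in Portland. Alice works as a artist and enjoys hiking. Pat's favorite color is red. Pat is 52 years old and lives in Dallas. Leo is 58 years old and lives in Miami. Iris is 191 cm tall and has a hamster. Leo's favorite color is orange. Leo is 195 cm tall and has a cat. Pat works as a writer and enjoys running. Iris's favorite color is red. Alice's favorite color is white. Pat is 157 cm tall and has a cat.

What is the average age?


Sum=176, n=4, avg=44

44


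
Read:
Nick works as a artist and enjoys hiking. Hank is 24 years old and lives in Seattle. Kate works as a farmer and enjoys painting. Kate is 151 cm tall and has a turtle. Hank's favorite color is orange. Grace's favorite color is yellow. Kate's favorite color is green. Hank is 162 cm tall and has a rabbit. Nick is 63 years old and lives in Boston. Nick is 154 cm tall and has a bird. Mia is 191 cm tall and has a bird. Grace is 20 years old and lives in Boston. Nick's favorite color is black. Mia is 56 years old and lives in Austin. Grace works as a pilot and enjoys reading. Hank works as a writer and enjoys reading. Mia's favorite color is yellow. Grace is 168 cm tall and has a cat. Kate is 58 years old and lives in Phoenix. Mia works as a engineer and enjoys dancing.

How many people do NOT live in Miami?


Not in Miami: 5

5


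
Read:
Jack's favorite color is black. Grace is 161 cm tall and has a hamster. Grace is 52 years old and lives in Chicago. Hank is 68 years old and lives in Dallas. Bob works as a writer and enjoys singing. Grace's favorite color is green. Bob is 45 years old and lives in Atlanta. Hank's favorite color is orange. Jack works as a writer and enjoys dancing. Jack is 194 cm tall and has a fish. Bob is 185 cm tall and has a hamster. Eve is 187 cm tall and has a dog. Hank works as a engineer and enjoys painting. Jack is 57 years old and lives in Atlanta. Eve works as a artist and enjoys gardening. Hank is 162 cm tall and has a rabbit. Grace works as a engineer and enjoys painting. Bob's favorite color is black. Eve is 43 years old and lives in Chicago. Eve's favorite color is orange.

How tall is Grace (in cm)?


Grace is 161 cm tall

161


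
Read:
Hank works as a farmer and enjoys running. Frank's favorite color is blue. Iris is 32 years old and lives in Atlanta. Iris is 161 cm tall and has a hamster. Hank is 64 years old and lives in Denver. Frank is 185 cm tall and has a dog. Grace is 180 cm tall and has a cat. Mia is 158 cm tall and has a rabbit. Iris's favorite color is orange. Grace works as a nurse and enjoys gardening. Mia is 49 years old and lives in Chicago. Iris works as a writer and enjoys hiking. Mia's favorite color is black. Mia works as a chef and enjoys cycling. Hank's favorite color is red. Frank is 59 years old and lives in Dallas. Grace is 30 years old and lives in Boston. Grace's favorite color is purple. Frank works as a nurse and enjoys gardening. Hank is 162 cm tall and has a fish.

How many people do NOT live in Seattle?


Not in Seattle: 5

5


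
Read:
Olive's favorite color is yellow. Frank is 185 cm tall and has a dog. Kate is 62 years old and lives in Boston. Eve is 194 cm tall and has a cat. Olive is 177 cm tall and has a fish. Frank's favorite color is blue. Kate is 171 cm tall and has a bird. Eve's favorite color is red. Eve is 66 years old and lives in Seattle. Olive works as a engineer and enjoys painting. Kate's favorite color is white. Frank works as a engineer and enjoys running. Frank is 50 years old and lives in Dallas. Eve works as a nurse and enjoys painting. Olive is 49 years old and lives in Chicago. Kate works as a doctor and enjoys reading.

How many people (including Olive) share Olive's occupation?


Olive is a engineer. Count = 2

2


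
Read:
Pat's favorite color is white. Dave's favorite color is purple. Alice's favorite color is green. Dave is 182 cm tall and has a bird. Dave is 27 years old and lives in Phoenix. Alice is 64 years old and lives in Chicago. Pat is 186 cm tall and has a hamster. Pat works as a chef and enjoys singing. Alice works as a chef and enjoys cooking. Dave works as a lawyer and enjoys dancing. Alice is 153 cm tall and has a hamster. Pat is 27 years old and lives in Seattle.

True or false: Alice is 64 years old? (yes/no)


Alice is actually 64. yes

yes


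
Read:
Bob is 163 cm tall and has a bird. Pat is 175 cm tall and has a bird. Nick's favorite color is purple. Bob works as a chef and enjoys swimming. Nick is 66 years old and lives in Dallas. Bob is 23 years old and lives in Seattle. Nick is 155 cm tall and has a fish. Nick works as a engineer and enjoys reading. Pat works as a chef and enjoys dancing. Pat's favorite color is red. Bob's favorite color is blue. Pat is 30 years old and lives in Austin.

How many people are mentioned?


People: Pat, Nick, Bob. Count = 3

3


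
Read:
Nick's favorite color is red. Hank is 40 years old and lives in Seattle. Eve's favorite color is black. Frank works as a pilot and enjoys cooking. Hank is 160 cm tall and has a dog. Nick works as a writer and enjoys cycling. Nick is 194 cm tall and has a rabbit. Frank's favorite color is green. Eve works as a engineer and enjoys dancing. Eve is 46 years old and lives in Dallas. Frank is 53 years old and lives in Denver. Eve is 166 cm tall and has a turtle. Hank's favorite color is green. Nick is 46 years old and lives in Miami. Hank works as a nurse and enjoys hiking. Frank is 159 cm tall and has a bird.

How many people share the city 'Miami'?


Count: 1

1


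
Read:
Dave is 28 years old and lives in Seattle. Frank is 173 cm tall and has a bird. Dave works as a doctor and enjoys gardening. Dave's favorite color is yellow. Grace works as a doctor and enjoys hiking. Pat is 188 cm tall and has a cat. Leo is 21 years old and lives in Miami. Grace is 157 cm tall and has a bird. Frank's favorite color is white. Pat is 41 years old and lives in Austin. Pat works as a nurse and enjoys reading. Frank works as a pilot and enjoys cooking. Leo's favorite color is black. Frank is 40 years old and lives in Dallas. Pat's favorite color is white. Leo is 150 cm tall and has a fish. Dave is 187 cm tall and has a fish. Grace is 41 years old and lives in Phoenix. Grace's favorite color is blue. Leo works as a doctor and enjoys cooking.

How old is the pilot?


The pilot is Frank, age 40

40


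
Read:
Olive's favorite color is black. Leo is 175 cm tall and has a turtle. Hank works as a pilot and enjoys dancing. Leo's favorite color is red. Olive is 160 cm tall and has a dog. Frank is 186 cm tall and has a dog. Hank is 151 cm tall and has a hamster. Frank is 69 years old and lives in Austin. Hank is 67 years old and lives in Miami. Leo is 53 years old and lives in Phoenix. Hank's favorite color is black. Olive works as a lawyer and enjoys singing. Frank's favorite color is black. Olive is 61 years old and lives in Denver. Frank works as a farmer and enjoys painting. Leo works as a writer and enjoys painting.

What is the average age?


Sum=250, n=4, avg=62.5

62.5


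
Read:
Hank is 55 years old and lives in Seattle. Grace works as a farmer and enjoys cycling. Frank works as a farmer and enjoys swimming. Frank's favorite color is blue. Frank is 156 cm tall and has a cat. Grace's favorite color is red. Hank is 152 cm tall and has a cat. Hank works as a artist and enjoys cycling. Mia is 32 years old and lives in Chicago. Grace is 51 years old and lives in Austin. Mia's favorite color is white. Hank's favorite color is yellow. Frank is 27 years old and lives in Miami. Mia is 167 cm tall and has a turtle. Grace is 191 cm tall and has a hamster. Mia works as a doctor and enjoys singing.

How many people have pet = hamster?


Count: 1

1


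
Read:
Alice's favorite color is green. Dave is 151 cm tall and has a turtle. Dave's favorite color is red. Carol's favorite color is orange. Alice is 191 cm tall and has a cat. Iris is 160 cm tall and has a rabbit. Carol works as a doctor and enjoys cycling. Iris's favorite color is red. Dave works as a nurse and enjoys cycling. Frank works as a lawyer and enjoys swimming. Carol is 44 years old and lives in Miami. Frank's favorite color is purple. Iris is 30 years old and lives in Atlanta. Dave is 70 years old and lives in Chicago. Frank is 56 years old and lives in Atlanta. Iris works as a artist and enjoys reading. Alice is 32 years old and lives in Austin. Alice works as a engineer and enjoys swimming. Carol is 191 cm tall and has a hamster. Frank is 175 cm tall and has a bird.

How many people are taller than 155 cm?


Taller than 155: 4

4


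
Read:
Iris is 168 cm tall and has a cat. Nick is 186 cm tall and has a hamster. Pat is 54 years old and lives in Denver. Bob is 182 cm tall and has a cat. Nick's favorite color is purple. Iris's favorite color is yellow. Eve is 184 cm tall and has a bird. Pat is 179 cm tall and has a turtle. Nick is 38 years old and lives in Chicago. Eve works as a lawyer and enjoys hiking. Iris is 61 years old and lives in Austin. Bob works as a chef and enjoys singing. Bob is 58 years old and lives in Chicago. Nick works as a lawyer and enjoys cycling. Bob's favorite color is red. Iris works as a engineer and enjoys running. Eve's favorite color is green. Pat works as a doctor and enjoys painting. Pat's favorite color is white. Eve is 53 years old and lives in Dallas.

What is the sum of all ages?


54+53+61+58+38 = 264

264


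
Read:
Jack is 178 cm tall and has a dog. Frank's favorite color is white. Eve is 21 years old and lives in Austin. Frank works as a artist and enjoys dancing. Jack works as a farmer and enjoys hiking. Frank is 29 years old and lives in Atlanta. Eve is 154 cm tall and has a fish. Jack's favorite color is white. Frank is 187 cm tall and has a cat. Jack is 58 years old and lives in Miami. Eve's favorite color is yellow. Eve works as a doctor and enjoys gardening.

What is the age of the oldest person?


Oldest: Jack at 58

58


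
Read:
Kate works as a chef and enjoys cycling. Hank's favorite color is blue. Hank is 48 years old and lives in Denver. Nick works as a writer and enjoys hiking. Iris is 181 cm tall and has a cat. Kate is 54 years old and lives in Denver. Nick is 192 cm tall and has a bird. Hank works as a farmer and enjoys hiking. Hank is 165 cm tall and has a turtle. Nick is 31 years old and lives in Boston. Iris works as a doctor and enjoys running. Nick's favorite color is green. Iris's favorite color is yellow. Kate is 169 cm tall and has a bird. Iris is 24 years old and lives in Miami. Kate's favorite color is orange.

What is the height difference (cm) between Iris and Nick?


|181 - 192| = 11

11


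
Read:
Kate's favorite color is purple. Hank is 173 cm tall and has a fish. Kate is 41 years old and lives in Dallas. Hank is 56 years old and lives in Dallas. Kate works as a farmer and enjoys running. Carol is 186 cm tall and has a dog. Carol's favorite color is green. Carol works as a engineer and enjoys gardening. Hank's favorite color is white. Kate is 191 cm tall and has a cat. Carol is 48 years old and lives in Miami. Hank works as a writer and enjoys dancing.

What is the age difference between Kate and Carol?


|41 - 48| = 7

7


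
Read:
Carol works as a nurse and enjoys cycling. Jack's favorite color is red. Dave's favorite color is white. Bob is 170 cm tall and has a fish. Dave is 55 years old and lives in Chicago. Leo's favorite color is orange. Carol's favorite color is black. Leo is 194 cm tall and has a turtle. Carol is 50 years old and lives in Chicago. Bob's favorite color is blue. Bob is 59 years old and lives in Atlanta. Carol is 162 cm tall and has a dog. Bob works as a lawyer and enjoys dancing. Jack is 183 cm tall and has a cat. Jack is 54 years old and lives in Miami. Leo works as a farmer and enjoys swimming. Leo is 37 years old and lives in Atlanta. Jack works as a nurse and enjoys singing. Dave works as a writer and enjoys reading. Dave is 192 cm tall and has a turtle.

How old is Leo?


Leo is 37 years old

37


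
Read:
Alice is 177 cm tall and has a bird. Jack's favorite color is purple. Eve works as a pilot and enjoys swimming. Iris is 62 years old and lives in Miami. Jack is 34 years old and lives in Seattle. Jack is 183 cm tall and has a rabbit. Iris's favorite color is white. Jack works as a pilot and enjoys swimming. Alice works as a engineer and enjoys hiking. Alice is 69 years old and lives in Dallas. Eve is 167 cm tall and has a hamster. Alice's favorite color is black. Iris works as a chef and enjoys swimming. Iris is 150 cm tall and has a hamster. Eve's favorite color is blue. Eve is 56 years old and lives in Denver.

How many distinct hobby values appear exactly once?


Unique hobby values: 1

1


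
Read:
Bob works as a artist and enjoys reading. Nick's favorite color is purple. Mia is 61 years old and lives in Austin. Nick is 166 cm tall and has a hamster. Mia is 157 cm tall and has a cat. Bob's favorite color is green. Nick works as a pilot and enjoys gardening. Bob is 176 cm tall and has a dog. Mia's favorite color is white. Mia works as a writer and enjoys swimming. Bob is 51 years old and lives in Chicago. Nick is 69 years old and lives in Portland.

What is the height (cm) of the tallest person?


Tallest: Bob at 176 cm

176


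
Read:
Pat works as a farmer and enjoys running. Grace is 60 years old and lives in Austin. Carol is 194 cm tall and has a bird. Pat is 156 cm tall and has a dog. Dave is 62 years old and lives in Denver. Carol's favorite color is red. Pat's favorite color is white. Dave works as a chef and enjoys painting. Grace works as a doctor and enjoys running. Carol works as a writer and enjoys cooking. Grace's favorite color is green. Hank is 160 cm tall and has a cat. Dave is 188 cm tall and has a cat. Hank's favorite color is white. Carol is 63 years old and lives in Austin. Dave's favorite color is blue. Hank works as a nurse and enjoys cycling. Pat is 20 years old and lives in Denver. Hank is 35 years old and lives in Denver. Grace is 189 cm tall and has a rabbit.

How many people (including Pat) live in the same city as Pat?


Pat lives in Denver. Count = 3

3


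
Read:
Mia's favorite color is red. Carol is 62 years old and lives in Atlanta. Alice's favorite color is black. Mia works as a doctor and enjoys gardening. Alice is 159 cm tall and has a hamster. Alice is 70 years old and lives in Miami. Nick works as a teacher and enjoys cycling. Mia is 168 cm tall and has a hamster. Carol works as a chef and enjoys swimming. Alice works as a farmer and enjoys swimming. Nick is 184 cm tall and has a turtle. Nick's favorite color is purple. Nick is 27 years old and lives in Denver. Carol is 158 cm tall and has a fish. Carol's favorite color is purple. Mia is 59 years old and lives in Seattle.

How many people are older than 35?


Filter: 3

3


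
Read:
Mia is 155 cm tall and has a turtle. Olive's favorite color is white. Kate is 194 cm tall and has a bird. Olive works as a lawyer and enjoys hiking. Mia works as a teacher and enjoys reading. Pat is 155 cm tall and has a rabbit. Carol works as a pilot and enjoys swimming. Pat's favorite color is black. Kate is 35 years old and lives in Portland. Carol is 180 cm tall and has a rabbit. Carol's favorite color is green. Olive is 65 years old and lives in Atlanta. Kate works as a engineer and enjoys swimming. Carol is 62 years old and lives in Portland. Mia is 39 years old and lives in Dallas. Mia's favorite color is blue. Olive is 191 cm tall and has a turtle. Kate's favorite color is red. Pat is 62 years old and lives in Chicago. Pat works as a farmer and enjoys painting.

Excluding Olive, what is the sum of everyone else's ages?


Sum (excluding Olive): 198

198


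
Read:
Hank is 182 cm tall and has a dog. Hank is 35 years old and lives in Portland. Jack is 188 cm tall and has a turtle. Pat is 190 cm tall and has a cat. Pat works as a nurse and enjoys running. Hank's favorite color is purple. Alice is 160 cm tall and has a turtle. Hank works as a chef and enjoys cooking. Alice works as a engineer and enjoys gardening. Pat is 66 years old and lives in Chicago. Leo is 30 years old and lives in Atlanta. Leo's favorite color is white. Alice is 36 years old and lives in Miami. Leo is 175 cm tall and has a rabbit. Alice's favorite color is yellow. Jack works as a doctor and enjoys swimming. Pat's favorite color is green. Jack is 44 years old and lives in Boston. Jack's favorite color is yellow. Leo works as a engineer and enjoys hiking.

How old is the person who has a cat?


Person with cat is Pat, age 66

66


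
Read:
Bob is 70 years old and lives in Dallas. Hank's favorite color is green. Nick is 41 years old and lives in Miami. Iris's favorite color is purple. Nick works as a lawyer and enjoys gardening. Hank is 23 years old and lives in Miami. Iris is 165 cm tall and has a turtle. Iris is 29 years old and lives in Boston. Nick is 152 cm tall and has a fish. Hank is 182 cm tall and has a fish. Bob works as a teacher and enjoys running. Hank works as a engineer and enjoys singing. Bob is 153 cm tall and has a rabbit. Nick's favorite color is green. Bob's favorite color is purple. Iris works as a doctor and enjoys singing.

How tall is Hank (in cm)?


Hank is 182 cm tall

182


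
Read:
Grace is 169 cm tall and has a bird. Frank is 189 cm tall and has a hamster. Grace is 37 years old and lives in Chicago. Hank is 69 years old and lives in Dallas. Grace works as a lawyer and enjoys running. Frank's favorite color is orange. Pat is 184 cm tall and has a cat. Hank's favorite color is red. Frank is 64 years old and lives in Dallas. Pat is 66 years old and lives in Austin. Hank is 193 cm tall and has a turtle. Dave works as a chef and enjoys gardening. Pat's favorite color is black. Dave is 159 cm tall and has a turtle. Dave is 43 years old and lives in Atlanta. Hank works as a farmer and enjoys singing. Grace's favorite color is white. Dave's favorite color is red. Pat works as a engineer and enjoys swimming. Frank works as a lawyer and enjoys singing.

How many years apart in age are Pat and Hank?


66 vs 69, diff = 3

3


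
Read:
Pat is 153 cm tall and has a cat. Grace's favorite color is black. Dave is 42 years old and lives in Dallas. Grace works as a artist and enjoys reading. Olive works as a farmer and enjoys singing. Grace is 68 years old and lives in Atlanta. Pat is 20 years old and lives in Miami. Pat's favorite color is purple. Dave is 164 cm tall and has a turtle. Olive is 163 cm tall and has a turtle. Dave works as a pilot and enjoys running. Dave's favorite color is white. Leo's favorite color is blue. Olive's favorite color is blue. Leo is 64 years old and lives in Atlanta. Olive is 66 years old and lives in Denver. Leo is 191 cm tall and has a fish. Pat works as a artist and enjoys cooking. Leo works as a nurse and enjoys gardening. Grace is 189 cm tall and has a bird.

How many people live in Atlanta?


Count in Atlanta: 2

2


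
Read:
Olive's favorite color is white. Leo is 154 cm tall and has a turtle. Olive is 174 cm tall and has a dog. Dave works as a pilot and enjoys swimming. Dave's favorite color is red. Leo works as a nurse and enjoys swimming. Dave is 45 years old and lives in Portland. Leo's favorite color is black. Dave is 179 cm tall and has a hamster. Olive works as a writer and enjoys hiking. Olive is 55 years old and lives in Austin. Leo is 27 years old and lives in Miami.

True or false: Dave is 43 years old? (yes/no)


Dave is actually 45. no

no


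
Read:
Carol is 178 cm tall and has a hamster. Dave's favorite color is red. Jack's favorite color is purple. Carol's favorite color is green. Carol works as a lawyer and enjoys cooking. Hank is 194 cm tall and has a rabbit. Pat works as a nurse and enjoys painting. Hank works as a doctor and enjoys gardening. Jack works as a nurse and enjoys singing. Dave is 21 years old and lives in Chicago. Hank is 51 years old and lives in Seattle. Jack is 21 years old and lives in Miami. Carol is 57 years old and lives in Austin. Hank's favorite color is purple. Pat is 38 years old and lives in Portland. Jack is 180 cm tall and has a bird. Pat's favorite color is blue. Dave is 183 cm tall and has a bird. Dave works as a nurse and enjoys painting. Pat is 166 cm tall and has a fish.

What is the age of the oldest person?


Oldest: Carol at 57

57


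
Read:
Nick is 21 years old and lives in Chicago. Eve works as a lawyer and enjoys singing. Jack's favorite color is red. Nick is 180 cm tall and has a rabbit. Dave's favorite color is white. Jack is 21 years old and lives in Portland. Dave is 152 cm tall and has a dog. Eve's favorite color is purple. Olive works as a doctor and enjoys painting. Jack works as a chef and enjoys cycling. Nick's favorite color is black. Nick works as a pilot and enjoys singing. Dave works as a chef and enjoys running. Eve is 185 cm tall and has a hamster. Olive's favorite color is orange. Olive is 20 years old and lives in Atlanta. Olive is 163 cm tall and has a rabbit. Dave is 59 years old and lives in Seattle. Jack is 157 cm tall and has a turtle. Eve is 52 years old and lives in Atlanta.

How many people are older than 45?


Filter: 2

2


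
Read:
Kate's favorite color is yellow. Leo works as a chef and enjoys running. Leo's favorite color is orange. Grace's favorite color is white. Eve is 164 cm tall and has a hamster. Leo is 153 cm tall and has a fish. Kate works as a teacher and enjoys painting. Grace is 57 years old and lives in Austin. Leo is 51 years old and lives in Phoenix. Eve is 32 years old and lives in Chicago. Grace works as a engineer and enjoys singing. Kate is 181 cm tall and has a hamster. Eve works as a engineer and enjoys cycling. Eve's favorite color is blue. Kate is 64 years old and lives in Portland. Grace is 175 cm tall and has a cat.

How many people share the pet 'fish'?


Count: 1

1


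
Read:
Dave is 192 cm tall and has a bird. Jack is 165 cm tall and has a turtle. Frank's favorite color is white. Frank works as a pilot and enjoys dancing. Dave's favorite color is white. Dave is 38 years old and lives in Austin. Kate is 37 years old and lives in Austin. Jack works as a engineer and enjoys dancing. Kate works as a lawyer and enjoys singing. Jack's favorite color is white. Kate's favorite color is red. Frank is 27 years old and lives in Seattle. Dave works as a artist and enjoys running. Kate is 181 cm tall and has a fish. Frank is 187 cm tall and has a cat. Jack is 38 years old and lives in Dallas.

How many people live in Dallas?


Count in Dallas: 1

1


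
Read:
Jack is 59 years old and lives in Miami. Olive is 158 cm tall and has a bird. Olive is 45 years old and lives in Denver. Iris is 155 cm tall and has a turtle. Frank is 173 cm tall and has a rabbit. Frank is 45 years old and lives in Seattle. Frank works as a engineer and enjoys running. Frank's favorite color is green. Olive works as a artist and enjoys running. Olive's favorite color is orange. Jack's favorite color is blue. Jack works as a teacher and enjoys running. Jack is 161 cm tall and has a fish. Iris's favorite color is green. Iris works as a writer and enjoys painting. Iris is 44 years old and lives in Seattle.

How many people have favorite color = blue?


Count: 1

1


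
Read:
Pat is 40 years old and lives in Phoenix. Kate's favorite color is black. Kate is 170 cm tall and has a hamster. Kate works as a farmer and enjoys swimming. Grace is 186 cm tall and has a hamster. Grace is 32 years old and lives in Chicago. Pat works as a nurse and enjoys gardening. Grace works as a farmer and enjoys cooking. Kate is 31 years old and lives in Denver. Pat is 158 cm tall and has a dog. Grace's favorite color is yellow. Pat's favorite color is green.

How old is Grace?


Grace is 32 years old

32


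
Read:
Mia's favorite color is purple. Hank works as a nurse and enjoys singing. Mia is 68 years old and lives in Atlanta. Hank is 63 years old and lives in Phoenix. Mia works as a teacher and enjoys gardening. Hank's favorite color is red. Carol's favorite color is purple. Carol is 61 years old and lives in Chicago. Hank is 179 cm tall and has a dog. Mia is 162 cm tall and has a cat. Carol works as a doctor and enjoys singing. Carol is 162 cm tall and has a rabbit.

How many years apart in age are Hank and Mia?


63 vs 68, diff = 5

5


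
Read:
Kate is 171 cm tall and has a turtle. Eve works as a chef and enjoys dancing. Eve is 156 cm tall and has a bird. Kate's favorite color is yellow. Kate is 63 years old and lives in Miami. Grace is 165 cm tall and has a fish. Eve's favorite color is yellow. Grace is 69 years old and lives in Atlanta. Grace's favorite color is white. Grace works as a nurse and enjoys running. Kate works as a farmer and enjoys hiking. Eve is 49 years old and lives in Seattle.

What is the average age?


Sum=181, n=3, avg=60.33

60.33


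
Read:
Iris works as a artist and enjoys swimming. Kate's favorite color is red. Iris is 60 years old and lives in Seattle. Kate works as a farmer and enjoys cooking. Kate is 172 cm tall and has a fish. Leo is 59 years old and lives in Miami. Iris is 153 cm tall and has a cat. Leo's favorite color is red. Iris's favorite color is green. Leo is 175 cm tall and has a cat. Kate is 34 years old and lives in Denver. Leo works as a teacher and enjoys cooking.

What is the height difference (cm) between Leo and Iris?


|175 - 153| = 22

22


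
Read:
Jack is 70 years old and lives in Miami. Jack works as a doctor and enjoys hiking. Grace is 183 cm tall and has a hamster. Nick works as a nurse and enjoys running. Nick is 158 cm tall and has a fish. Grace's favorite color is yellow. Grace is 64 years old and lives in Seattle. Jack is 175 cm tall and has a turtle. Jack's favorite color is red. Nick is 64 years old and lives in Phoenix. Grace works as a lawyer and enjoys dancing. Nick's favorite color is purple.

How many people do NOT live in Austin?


Not in Austin: 3

3


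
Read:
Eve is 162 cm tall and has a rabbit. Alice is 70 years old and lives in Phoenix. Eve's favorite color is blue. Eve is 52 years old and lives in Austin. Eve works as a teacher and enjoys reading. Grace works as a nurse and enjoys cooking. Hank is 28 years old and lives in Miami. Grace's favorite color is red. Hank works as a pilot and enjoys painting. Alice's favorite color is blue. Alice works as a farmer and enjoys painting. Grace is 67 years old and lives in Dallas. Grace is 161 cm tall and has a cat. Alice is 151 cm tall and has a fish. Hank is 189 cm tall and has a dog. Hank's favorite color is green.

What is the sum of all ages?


52+67+70+28 = 217

217


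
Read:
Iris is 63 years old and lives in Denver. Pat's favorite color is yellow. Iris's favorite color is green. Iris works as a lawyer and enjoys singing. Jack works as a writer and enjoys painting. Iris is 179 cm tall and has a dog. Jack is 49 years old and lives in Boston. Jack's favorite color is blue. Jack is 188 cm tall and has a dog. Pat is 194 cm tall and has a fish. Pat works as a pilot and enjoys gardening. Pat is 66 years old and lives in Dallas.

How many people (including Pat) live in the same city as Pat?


Pat lives in Dallas. Count = 1

1


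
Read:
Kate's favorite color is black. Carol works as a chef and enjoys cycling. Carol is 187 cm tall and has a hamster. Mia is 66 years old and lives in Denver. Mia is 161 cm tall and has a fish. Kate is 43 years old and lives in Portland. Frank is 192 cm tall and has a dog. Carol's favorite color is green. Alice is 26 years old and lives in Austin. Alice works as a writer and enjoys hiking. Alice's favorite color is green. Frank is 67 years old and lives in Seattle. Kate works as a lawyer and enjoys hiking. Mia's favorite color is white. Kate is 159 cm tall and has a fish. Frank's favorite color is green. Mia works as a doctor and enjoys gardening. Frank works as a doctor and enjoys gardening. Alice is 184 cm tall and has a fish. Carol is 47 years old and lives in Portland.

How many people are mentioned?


People: Carol, Kate, Alice, Frank, Mia. Count = 5

5


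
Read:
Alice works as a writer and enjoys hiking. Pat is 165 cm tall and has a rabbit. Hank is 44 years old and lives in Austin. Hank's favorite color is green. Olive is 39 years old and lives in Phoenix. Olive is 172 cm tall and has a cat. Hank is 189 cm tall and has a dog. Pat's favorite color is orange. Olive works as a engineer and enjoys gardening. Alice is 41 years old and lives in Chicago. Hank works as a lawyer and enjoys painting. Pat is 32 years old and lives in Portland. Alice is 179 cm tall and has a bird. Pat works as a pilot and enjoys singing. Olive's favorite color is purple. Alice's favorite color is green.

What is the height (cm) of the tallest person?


Tallest: Hank at 189 cm

189


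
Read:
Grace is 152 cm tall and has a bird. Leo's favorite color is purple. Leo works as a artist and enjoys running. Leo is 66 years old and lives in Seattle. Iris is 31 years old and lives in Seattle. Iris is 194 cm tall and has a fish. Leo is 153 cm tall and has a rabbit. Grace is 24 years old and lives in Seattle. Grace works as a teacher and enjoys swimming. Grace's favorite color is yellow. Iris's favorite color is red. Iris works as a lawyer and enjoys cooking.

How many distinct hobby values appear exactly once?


Unique hobby values: 3

3


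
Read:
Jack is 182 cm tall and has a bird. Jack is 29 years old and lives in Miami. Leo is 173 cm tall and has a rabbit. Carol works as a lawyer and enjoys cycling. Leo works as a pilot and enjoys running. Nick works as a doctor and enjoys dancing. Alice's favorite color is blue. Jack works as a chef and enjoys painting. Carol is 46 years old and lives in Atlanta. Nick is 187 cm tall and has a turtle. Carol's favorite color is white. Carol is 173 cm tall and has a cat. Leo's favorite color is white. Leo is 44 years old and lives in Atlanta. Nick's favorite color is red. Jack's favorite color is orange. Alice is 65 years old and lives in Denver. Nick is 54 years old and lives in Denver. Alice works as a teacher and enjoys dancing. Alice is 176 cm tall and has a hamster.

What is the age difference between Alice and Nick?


|65 - 54| = 11

11


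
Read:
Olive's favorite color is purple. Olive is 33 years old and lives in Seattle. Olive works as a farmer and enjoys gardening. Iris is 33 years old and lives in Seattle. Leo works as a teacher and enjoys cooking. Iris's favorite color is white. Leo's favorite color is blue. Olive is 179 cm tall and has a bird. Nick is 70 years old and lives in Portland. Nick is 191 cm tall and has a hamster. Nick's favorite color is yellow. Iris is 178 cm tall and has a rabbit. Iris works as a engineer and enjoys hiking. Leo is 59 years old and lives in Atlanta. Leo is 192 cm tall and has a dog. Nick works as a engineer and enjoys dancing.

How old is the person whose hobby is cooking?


Person with hobby=cooking is Leo, age 59

59


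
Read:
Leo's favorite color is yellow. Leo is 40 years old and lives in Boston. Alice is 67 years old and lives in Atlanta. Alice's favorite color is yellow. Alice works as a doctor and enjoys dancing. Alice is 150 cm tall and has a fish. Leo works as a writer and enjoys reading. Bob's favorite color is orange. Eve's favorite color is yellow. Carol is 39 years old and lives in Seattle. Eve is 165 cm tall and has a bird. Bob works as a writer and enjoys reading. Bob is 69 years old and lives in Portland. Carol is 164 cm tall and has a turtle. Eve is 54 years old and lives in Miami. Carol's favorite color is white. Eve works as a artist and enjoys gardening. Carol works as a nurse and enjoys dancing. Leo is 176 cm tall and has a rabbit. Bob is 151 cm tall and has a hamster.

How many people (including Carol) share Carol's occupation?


Carol is a nurse. Count = 1

1


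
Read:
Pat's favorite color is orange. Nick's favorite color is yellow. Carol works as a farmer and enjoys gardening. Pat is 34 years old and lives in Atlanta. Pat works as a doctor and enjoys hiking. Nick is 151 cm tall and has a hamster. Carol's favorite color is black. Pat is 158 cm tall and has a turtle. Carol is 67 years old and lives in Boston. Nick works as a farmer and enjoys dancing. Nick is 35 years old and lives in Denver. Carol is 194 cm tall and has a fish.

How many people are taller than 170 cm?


Taller than 170: 1

1


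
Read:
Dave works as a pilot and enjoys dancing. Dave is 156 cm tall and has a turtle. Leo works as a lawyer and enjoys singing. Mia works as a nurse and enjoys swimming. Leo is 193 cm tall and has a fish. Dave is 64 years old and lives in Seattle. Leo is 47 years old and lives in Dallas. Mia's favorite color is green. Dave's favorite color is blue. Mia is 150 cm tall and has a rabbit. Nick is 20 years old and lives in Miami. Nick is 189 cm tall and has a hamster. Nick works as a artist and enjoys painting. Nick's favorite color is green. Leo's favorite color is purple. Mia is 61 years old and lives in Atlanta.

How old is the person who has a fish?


Person with fish is Leo, age 47

47
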